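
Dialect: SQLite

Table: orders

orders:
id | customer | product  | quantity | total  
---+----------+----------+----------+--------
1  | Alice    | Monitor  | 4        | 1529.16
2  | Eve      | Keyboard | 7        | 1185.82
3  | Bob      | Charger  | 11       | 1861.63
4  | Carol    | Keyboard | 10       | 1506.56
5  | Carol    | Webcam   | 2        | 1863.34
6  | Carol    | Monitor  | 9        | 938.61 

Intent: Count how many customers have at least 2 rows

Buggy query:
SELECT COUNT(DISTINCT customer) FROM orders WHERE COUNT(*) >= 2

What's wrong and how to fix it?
Bug: COUNT(*) cannot appear in WHERE; the per-group count doesn't exist yet

Fix: Group first with HAVING COUNT(*) >= 2, then COUNT the resulting groups

Corrected query:
SELECT COUNT(*) FROM (SELECT customer FROM orders GROUP BY customer HAVING COUNT(*) >= 2)

Result:
COUNT(*)
--------
1       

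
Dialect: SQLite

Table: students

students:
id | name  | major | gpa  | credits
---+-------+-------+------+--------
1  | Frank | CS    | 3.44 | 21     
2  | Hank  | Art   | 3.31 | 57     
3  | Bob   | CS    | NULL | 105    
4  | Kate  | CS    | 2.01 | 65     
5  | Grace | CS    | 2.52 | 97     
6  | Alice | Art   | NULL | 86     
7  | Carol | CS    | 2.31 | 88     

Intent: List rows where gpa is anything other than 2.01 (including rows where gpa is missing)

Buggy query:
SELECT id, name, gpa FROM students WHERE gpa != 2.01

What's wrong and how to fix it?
Bug: 'gpa != 2.01' is unknown when gpa is NULL, so NULL rows are silently excluded

Fix: Add an explicit OR gpa IS NULL to include the missing-value rows

Corrected query:
SELECT id, name, gpa FROM students WHERE gpa != 2.01 OR gpa IS NULL

Result:
id | name  | gpa 
---+-------+-----
1  | Frank | 3.44
2  | Hank  | 3.31
3  | Bob   | NULL
5  | Grace | 2.52
6  | Alice | NULL
7  | Carol | 2.31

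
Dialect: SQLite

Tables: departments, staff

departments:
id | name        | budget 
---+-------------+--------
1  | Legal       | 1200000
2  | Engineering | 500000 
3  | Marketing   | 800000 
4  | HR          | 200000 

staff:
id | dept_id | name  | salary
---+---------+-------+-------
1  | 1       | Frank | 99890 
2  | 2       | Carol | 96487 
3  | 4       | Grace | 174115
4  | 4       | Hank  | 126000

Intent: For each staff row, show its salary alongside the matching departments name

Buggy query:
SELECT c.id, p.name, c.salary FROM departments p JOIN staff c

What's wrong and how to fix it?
Bug: Missing join condition: each staff row is matched to all departments rows instead of just its own

Fix: Specify the join condition linking the foreign key to the parent id

Corrected query:
SELECT c.id, p.name, c.salary FROM departments p JOIN staff c ON c.dept_id = p.id

Result:
id | name        | salary
---+-------------+-------
1  | Legal       | 99890 
2  | Engineering | 96487 
3  | HR          | 174115
4  | HR          | 126000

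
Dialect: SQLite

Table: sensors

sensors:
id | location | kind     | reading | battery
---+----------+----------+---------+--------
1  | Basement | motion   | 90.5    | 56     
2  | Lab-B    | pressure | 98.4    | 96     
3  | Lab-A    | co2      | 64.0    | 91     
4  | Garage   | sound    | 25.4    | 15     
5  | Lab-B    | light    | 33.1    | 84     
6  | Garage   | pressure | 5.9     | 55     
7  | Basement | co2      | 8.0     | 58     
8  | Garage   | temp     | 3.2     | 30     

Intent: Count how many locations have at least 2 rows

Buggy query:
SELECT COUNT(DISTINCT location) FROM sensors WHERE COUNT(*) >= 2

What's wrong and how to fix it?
Bug: WHERE filters individual rows, not groups, so a group-level COUNT is invalid there

Fix: Use a subquery that GROUPs and filters with HAVING, then count its rows

Corrected query:
SELECT COUNT(*) FROM (SELECT location FROM sensors GROUP BY location HAVING COUNT(*) >= 2)

Result:
COUNT(*)
--------
3       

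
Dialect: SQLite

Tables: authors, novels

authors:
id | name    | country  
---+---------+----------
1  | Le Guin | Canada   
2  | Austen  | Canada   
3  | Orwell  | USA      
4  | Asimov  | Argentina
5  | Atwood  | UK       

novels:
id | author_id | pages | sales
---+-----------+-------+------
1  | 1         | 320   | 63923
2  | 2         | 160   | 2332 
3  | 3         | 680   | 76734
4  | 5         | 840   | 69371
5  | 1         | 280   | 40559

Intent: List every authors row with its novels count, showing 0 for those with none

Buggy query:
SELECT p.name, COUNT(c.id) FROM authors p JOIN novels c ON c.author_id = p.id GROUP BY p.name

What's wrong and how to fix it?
Bug: INNER JOIN drops authors rows that have no matching novels rows

Fix: Use LEFT JOIN so parents without children still appear (COUNT(c.id) gives 0)

Corrected query:
SELECT p.name, COUNT(c.id) FROM authors p LEFT JOIN novels c ON c.author_id = p.id GROUP BY p.name

Result:
name    | COUNT(c.id)
--------+------------
Asimov  | 0          
Atwood  | 1          
Austen  | 1          
Le Guin | 2          
Orwell  | 1          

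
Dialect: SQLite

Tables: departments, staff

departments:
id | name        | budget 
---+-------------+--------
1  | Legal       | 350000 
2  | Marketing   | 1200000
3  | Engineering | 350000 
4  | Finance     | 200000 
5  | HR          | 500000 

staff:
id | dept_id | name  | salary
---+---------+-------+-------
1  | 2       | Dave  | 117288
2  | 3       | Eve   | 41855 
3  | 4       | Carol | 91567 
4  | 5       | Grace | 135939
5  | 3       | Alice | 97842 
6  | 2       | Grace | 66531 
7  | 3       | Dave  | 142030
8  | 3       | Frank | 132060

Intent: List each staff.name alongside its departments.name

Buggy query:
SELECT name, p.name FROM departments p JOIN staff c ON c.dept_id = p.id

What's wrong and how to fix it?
Bug: Both tables have a 'name' column; the unqualified reference is ambiguous

Fix: Prefix ambiguous columns with the table alias

Corrected query:
SELECT c.name, p.name FROM departments p JOIN staff c ON c.dept_id = p.id

Result:
name  | name       
------+------------
Dave  | Marketing  
Eve   | Engineering
Carol | Finance    
Grace | HR         
Alice | Engineering
Grace | Marketing  
Dave  | Engineering
Frank | Engineering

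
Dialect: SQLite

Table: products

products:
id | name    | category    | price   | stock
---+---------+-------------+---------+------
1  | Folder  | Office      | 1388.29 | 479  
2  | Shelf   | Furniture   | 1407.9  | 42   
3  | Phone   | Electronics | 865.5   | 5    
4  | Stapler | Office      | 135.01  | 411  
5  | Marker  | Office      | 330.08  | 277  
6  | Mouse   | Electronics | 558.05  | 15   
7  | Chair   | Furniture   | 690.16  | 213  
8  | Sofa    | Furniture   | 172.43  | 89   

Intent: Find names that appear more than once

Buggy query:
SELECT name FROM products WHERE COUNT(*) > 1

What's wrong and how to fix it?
Bug: WHERE can't reference COUNT(*); aggregates are computed after WHERE

Fix: GROUP BY name, then filter groups with HAVING COUNT(*) > 1

Corrected query:
SELECT name FROM products GROUP BY name HAVING COUNT(*) > 1

Result:
(no rows)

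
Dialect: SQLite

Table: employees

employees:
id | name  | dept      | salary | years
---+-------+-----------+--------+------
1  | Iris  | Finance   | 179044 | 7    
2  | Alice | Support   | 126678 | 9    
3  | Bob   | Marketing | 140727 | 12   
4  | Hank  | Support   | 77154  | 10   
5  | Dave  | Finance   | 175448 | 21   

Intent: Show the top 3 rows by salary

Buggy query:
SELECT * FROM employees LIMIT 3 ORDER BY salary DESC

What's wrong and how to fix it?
Bug: LIMIT must come after ORDER BY

Fix: Sort with ORDER BY, then apply LIMIT

Corrected query:
SELECT * FROM employees ORDER BY salary DESC LIMIT 3

Result:
id | name | dept      | salary | years
---+------+-----------+--------+------
1  | Iris | Finance   | 179044 | 7    
5  | Dave | Finance   | 175448 | 21   
3  | Bob  | Marketing | 140727 | 12   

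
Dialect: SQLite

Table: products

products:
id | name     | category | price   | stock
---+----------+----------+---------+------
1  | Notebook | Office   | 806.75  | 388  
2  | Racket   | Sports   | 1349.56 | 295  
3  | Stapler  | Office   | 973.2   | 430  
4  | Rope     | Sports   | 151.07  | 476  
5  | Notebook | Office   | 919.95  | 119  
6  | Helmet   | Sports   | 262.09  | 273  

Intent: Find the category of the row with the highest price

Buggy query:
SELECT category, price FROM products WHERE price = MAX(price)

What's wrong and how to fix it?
Bug: MAX(price) is an aggregate and cannot be used directly in WHERE

Fix: Wrap MAX in a scalar subquery so WHERE compares against a single value

Corrected query:
SELECT category, price FROM products WHERE price = (SELECT MAX(price) FROM products)

Result:
category | price  
---------+--------
Sports   | 1349.56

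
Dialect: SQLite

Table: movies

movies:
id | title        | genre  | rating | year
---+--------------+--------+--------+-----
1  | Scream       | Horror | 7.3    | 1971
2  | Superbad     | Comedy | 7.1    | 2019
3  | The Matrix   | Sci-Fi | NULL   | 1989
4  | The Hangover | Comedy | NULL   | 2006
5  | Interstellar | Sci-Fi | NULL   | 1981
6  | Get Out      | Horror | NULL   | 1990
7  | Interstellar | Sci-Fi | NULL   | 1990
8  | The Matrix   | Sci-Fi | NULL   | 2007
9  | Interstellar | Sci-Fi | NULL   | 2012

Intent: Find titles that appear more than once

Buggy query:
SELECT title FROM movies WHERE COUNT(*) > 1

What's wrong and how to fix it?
Bug: WHERE can't reference COUNT(*); aggregates are computed after WHERE

Fix: Group first, then use HAVING for the count condition

Corrected query:
SELECT title FROM movies GROUP BY title HAVING COUNT(*) > 1

Result:
title       
------------
Interstellar
The Matrix  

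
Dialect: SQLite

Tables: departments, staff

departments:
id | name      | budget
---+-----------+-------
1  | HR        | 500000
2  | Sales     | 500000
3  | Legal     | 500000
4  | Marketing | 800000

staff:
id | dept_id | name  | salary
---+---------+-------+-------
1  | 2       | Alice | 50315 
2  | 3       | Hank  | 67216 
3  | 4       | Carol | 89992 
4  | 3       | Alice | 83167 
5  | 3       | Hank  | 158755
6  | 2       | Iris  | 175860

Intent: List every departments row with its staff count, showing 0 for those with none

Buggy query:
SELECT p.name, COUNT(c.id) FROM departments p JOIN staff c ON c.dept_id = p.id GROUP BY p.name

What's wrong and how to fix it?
Bug: An inner join excludes parents with zero children

Fix: Switch to LEFT JOIN to retain unmatched parent rows

Corrected query:
SELECT p.name, COUNT(c.id) FROM departments p LEFT JOIN staff c ON c.dept_id = p.id GROUP BY p.name

Result:
name      | COUNT(c.id)
----------+------------
HR        | 0          
Legal     | 3          
Marketing | 1          
Sales     | 2          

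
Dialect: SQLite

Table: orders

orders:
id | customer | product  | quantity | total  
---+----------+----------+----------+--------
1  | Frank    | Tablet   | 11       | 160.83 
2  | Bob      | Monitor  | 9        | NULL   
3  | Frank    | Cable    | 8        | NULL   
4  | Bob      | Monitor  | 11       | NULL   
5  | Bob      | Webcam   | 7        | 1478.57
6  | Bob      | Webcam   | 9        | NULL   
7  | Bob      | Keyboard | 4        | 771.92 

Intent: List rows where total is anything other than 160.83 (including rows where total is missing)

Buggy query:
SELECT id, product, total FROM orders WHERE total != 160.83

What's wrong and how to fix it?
Bug: 'total != 160.83' is unknown when total is NULL, so NULL rows are silently excluded

Fix: Handle NULL separately with IS NULL alongside the inequality

Corrected query:
SELECT id, product, total FROM orders WHERE total != 160.83 OR total IS NULL

Result:
id | product  | total  
---+----------+--------
2  | Monitor  | NULL   
3  | Cable    | NULL   
4  | Monitor  | NULL   
5  | Webcam   | 1478.57
6  | Webcam   | NULL   
7  | Keyboard | 771.92 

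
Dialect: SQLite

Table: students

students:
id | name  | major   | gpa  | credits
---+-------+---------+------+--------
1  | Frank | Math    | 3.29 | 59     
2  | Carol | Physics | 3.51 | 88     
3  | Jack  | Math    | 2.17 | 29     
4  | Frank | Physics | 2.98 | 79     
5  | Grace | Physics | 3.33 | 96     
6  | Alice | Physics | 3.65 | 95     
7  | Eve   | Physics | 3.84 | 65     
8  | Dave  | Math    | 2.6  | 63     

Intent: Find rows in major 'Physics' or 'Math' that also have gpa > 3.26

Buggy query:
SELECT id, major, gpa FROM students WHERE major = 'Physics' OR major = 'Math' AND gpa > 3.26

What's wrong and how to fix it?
Bug: AND binds tighter than OR, so this parses as major = 'Physics' OR (major = 'Math' AND gpa > 3.26)

Fix: Add parentheses around the OR so the AND applies to both alternatives

Corrected query:
SELECT id, major, gpa FROM students WHERE (major = 'Physics' OR major = 'Math') AND gpa > 3.26

Result:
id | major   | gpa 
---+---------+-----
1  | Math    | 3.29
2  | Physics | 3.51
5  | Physics | 3.33
6  | Physics | 3.65
7  | Physics | 3.84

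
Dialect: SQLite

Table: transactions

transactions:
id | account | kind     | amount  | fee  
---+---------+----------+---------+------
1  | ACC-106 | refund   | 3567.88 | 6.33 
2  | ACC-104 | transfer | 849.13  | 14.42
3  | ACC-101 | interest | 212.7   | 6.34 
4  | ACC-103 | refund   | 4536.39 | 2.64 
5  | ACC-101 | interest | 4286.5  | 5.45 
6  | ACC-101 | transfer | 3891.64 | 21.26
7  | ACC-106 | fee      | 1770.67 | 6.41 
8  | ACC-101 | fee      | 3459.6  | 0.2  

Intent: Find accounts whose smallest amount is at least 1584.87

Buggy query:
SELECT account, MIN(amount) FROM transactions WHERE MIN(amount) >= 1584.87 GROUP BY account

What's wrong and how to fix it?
Bug: MIN() in WHERE is a misuse of aggregate

Fix: Use HAVING for the per-group MIN condition

Corrected query:
SELECT account, MIN(amount) FROM transactions GROUP BY account HAVING MIN(amount) >= 1584.87

Result:
account | MIN(amount)
--------+------------
ACC-103 | 4536.39    
ACC-106 | 1770.67    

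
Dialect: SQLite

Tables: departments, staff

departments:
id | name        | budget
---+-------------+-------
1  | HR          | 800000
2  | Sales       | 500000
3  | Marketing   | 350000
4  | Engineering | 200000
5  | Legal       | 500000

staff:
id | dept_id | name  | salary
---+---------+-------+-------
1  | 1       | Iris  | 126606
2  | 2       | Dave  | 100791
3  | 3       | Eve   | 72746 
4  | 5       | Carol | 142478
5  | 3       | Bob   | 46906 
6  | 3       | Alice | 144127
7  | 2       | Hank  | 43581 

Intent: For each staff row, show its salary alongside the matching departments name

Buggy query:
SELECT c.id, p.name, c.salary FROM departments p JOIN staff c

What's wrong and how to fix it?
Bug: Missing join condition: each staff row is matched to all departments rows instead of just its own

Fix: Add ON c.dept_id = p.id to the JOIN

Corrected query:
SELECT c.id, p.name, c.salary FROM departments p JOIN staff c ON c.dept_id = p.id

Result:
id | name      | salary
---+-----------+-------
1  | HR        | 126606
2  | Sales     | 100791
3  | Marketing | 72746 
4  | Legal     | 142478
5  | Marketing | 46906 
6  | Marketing | 144127
7  | Sales     | 43581 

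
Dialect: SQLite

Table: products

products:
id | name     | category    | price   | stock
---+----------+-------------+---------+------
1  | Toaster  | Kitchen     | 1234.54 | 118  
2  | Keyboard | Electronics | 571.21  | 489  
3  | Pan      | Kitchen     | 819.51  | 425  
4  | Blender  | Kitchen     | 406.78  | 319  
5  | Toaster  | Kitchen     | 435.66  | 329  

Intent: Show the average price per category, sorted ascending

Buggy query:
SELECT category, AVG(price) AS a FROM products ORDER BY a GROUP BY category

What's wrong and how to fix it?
Bug: ORDER BY appears before GROUP BY; SQL clause order requires GROUP BY first

Fix: Move ORDER BY to the end, after GROUP BY

Corrected query:
SELECT category, AVG(price) AS a FROM products GROUP BY category ORDER BY a

Result:
category    | a       
------------+---------
Electronics | 571.21  
Kitchen     | 724.1225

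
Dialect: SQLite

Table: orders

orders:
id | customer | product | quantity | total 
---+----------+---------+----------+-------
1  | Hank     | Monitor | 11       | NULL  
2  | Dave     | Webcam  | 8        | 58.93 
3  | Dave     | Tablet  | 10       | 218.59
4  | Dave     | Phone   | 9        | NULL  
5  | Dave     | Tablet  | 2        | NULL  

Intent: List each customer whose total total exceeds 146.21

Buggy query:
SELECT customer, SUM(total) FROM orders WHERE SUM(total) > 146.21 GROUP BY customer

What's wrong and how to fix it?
Bug: WHERE runs before GROUP BY, so aggregates aren't available there

Fix: Use HAVING (which filters groups after aggregation) instead of WHERE

Corrected query:
SELECT customer, SUM(total) FROM orders GROUP BY customer HAVING SUM(total) > 146.21

Result:
customer | SUM(total)
---------+-----------
Dave     | 277.52    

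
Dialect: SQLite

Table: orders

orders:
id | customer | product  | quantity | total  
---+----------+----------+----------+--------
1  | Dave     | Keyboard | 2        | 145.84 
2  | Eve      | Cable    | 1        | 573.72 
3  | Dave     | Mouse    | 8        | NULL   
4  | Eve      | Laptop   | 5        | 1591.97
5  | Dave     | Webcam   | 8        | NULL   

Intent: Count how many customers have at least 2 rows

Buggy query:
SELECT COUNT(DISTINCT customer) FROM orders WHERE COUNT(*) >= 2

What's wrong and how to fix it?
Bug: WHERE filters individual rows, not groups, so a group-level COUNT is invalid there

Fix: Group first with HAVING COUNT(*) >= 2, then COUNT the resulting groups

Corrected query:
SELECT COUNT(*) FROM (SELECT customer FROM orders GROUP BY customer HAVING COUNT(*) >= 2)

Result:
COUNT(*)
--------
2       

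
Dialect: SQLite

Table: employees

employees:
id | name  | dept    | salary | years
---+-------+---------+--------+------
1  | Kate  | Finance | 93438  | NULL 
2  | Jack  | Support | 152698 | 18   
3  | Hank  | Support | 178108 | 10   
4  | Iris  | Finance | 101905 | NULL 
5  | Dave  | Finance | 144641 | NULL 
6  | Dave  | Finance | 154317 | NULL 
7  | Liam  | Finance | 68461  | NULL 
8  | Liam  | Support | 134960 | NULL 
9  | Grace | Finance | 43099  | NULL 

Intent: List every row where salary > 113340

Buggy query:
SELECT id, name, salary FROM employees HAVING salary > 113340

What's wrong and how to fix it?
Bug: This is a non-aggregate query (no GROUP BY, no aggregates), so in SQLite the HAVING clause is invalid here; a row-level condition belongs in WHERE

Fix: Replace HAVING with WHERE since the condition applies to individual rows

Corrected query:
SELECT id, name, salary FROM employees WHERE salary > 113340

Result:
id | name | salary
---+------+-------
2  | Jack | 152698
3  | Hank | 178108
5  | Dave | 144641
6  | Dave | 154317
8  | Liam | 134960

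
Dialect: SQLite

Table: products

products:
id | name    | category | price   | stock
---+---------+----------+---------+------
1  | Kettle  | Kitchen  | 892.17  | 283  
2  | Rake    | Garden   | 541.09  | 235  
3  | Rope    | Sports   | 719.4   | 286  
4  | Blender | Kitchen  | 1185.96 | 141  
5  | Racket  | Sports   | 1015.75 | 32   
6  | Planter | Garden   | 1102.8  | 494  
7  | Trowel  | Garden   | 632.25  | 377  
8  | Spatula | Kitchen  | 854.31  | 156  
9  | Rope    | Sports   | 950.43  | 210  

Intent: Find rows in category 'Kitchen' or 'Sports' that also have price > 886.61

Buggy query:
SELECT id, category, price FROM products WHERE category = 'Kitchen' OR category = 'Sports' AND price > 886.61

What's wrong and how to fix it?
Bug: Without parentheses, AND is evaluated before OR, so the price filter only applies to the 'Sports' branch

Fix: Group the OR with parentheses (or use IN), then AND the threshold

Corrected query:
SELECT id, category, price FROM products WHERE (category = 'Kitchen' OR category = 'Sports') AND price > 886.61

Result:
id | category | price  
---+----------+--------
1  | Kitchen  | 892.17 
4  | Kitchen  | 1185.96
5  | Sports   | 1015.75
9  | Sports   | 950.43 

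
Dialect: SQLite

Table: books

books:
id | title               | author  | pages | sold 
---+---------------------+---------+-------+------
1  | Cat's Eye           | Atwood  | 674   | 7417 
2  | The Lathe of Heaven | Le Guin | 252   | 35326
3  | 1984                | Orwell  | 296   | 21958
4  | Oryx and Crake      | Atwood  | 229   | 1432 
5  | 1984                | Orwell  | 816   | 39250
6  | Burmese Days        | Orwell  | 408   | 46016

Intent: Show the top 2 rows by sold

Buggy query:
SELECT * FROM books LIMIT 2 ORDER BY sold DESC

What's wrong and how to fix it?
Bug: LIMIT must come after ORDER BY

Fix: Swap the clauses: ORDER BY first, then LIMIT

Corrected query:
SELECT * FROM books ORDER BY sold DESC LIMIT 2

Result:
id | title        | author | pages | sold 
---+--------------+--------+-------+------
6  | Burmese Days | Orwell | 408   | 46016
5  | 1984         | Orwell | 816   | 39250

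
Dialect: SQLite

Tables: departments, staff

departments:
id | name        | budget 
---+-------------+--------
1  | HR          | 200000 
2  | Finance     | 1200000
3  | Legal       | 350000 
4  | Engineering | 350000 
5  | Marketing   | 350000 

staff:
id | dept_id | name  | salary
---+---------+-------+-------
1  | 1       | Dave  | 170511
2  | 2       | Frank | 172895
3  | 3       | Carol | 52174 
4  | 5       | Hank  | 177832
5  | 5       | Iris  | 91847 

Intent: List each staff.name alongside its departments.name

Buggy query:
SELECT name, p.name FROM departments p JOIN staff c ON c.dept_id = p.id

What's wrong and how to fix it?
Bug: Both tables have a 'name' column; the unqualified reference is ambiguous

Fix: Qualify the column with its table alias (c.name)

Corrected query:
SELECT c.name, p.name FROM departments p JOIN staff c ON c.dept_id = p.id

Result:
name  | name     
------+----------
Dave  | HR       
Frank | Finance  
Carol | Legal    
Hank  | Marketing
Iris  | Marketing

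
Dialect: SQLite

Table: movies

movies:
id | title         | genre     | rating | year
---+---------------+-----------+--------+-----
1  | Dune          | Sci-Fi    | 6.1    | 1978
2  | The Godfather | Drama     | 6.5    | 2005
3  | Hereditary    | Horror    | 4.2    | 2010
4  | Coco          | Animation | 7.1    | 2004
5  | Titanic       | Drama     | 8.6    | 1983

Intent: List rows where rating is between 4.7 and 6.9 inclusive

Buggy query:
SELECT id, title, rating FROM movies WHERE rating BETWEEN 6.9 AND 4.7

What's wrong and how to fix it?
Bug: The bounds are reversed; BETWEEN a AND b requires a <= b to match anything

Fix: Swap the bounds so the smaller value comes first

Corrected query:
SELECT id, title, rating FROM movies WHERE rating BETWEEN 4.7 AND 6.9

Result:
id | title         | rating
---+---------------+-------
1  | Dune          | 6.1   
2  | The Godfather | 6.5   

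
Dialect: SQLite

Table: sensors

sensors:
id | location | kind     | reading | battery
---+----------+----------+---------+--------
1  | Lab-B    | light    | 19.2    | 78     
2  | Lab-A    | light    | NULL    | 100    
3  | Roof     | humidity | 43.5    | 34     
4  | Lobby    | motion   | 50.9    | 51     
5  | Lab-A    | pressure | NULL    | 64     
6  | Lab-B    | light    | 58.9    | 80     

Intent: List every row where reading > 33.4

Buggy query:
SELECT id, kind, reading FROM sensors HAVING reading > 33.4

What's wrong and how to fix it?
Bug: This is a non-aggregate query (no GROUP BY, no aggregates), so in SQLite the HAVING clause is invalid here; a row-level condition belongs in WHERE

Fix: Use WHERE for row-level filtering

Corrected query:
SELECT id, kind, reading FROM sensors WHERE reading > 33.4

Result:
id | kind     | reading
---+----------+--------
3  | humidity | 43.5   
4  | motion   | 50.9   
6  | light    | 58.9   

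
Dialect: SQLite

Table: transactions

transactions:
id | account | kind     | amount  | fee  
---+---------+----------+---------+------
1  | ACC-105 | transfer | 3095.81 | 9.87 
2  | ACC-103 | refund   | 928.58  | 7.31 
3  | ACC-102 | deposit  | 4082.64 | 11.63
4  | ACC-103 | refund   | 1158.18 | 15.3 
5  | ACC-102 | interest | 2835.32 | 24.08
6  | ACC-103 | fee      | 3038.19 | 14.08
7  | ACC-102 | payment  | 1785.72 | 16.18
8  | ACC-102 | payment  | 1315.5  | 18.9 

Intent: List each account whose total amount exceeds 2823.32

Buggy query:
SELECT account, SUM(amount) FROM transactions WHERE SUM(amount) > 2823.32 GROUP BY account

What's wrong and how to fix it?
Bug: Aggregate functions cannot appear in a WHERE clause

Fix: Use HAVING (which filters groups after aggregation) instead of WHERE

Corrected query:
SELECT account, SUM(amount) FROM transactions GROUP BY account HAVING SUM(amount) > 2823.32

Result:
account | SUM(amount)
--------+------------
ACC-102 | 10019.18   
ACC-103 | 5124.95    
ACC-105 | 3095.81    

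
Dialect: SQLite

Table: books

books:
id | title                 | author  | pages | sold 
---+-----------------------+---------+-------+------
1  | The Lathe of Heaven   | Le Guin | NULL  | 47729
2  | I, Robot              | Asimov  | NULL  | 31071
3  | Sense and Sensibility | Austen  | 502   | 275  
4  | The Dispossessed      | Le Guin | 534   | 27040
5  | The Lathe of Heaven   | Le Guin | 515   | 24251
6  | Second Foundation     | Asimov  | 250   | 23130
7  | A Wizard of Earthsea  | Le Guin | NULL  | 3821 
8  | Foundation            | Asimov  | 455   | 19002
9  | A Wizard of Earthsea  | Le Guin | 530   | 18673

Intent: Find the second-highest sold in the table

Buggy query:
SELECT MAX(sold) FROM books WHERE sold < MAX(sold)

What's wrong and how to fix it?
Bug: The inner MAX is an aggregate inside WHERE, which is not allowed

Fix: Compute the overall MAX in a subquery, then take MAX of rows below it

Corrected query:
SELECT MAX(sold) FROM books WHERE sold < (SELECT MAX(sold) FROM books)

Result:
MAX(sold)
---------
31071    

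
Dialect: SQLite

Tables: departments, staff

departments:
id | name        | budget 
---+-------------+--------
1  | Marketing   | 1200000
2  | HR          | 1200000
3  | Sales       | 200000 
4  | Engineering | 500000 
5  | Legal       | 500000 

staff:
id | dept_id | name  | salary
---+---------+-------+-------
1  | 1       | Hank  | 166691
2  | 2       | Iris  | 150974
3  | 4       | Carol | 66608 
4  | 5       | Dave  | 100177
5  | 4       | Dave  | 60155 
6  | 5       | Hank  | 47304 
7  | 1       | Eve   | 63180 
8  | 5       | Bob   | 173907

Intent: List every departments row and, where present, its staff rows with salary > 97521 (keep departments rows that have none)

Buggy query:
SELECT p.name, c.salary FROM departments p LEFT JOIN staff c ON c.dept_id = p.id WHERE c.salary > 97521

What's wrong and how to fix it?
Bug: A WHERE condition on the right-hand table after LEFT JOIN drops unmatched parents

Fix: Put 'c.salary > 97521' in the JOIN's ON clause instead of WHERE

Corrected query:
SELECT p.name, c.salary FROM departments p LEFT JOIN staff c ON c.dept_id = p.id AND c.salary > 97521

Result:
name        | salary
------------+-------
Marketing   | 166691
HR          | 150974
Sales       | NULL  
Engineering | NULL  
Legal       | 100177
Legal       | 173907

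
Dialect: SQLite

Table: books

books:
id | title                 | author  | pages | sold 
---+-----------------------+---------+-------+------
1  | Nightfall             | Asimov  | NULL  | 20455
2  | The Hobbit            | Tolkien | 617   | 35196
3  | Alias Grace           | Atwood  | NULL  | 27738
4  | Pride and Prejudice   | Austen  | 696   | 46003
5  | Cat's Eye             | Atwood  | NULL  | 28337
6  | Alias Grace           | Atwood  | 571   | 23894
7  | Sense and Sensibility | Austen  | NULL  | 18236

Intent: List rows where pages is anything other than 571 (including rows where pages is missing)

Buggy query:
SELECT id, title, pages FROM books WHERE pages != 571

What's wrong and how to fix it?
Bug: Inequality against NULL is unknown, not true; rows with NULL are dropped

Fix: Add an explicit OR pages IS NULL to include the missing-value rows

Corrected query:
SELECT id, title, pages FROM books WHERE pages != 571 OR pages IS NULL

Result:
id | title                 | pages
---+-----------------------+------
1  | Nightfall             | NULL 
2  | The Hobbit            | 617  
3  | Alias Grace           | NULL 
4  | Pride and Prejudice   | 696  
5  | Cat's Eye             | NULL 
7  | Sense and Sensibility | NULL 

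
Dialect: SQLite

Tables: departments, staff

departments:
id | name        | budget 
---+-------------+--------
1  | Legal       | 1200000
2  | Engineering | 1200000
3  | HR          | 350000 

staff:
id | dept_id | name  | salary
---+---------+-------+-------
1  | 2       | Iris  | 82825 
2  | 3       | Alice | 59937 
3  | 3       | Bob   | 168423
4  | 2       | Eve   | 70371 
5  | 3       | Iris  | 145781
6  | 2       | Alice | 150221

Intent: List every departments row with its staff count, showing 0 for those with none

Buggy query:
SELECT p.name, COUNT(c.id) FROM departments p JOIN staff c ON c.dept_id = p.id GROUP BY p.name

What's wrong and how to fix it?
Bug: An inner join excludes parents with zero children

Fix: Switch to LEFT JOIN to retain unmatched parent rows

Corrected query:
SELECT p.name, COUNT(c.id) FROM departments p LEFT JOIN staff c ON c.dept_id = p.id GROUP BY p.name

Result:
name        | COUNT(c.id)
------------+------------
Engineering | 3          
HR          | 3          
Legal       | 0          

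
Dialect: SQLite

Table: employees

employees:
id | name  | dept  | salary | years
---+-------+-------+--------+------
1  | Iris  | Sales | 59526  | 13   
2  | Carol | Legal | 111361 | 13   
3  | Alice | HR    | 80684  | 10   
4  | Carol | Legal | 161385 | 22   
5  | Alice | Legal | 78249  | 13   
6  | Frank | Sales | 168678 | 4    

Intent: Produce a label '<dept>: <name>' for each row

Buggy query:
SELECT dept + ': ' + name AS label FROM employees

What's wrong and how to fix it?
Bug: '+' is numeric addition; on text columns SQLite converts them to 0 instead of concatenating

Fix: Replace + with || to concatenate text

Corrected query:
SELECT dept || ': ' || name AS label FROM employees

Result:
label       
------------
Sales: Iris 
Legal: Carol
HR: Alice   
Legal: Carol
Legal: Alice
Sales: Frank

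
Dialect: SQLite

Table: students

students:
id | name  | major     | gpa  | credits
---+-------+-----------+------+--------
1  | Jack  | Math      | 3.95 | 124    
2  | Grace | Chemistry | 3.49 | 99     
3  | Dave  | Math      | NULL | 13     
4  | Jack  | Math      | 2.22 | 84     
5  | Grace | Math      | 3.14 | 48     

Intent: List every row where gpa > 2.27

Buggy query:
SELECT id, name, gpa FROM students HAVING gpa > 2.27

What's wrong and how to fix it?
Bug: HAVING filters the output of aggregation, but this query has no GROUP BY and no aggregate functions, so SQLite rejects it (HAVING clause on a non-aggregate query); the condition here is per row

Fix: Use WHERE for row-level filtering

Corrected query:
SELECT id, name, gpa FROM students WHERE gpa > 2.27

Result:
id | name  | gpa 
---+-------+-----
1  | Jack  | 3.95
2  | Grace | 3.49
5  | Grace | 3.14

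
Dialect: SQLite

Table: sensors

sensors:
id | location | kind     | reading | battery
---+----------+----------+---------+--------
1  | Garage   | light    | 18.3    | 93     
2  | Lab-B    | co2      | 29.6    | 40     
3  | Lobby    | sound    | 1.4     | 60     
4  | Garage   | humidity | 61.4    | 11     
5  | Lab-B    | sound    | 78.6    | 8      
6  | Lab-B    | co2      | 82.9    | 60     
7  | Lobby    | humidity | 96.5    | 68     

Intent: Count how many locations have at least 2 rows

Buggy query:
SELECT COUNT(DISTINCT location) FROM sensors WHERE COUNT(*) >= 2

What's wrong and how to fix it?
Bug: COUNT(*) cannot appear in WHERE; the per-group count doesn't exist yet

Fix: Group first with HAVING COUNT(*) >= 2, then COUNT the resulting groups

Corrected query:
SELECT COUNT(*) FROM (SELECT location FROM sensors GROUP BY location HAVING COUNT(*) >= 2)

Result:
COUNT(*)
--------
3       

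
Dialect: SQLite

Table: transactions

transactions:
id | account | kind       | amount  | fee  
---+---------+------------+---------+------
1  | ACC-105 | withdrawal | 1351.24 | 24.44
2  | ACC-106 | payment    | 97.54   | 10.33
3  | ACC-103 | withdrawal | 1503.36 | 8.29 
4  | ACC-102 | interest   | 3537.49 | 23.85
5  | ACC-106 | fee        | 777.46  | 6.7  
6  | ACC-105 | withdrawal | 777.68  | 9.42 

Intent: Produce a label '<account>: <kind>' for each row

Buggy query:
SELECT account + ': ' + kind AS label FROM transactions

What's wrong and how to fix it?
Bug: SQLite uses || for string concatenation; + coerces text to numbers (yielding 0)

Fix: Use the || operator for string concatenation

Corrected query:
SELECT account || ': ' || kind AS label FROM transactions

Result:
label              
-------------------
ACC-105: withdrawal
ACC-106: payment   
ACC-103: withdrawal
ACC-102: interest  
ACC-106: fee       
ACC-105: withdrawal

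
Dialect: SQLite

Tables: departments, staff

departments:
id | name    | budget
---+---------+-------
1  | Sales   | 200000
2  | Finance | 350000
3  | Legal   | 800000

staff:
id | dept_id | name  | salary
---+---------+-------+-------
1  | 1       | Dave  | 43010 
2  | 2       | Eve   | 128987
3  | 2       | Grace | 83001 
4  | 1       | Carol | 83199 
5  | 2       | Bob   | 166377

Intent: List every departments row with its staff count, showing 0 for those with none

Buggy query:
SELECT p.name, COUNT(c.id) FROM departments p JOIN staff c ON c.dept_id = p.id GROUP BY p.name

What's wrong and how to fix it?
Bug: INNER JOIN drops departments rows that have no matching staff rows

Fix: Use LEFT JOIN so parents without children still appear (COUNT(c.id) gives 0)

Corrected query:
SELECT p.name, COUNT(c.id) FROM departments p LEFT JOIN staff c ON c.dept_id = p.id GROUP BY p.name

Result:
name    | COUNT(c.id)
--------+------------
Finance | 3          
Legal   | 0          
Sales   | 2          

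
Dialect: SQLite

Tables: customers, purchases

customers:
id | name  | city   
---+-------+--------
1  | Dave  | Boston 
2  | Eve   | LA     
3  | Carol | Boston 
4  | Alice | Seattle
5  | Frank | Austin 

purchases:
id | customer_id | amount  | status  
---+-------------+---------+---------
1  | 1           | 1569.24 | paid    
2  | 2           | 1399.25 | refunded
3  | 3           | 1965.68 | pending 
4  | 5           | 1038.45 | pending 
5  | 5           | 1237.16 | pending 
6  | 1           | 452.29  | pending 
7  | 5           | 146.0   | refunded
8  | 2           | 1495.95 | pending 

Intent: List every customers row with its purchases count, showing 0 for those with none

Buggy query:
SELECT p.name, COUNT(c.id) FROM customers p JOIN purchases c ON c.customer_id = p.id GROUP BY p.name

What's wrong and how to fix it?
Bug: An inner join excludes parents with zero children

Fix: Switch to LEFT JOIN to retain unmatched parent rows

Corrected query:
SELECT p.name, COUNT(c.id) FROM customers p LEFT JOIN purchases c ON c.customer_id = p.id GROUP BY p.name

Result:
name  | COUNT(c.id)
------+------------
Alice | 0          
Carol | 1          
Dave  | 2          
Eve   | 2          
Frank | 3          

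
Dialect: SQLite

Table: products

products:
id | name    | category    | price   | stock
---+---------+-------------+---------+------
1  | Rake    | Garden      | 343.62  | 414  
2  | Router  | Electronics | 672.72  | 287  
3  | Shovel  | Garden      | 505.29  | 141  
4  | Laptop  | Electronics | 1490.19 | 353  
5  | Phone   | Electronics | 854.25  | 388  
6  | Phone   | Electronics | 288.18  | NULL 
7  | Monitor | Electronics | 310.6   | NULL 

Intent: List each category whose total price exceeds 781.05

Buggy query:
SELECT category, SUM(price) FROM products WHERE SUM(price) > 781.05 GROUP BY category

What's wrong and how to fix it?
Bug: WHERE runs before GROUP BY, so aggregates aren't available there

Fix: Move the aggregate condition to a HAVING clause

Corrected query:
SELECT category, SUM(price) FROM products GROUP BY category HAVING SUM(price) > 781.05

Result:
category    | SUM(price)
------------+-----------
Electronics | 3615.94   
Garden      | 848.91    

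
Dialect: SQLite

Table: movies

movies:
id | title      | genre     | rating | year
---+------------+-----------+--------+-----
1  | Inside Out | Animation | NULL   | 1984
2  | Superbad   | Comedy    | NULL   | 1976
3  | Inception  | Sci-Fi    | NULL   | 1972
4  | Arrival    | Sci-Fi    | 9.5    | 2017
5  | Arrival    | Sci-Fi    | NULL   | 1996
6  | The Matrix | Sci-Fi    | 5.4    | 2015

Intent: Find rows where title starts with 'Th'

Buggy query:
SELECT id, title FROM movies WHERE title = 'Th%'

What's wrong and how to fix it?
Bug: Wildcards only work with LIKE; '=' treats '%' as a literal character

Fix: Replace '=' with LIKE so 'Th%' is treated as a pattern

Corrected query:
SELECT id, title FROM movies WHERE title LIKE 'Th%'

Result:
id | title     
---+-----------
6  | The Matrix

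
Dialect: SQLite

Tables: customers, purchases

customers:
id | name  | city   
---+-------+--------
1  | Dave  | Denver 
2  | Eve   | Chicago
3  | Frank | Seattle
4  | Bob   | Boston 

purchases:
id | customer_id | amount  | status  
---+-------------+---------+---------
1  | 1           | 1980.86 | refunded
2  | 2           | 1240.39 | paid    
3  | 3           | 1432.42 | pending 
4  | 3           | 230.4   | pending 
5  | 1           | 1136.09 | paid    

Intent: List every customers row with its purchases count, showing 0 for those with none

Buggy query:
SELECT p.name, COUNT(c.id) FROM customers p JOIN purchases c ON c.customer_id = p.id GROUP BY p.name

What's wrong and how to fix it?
Bug: INNER JOIN drops customers rows that have no matching purchases rows

Fix: Use LEFT JOIN so parents without children still appear (COUNT(c.id) gives 0)

Corrected query:
SELECT p.name, COUNT(c.id) FROM customers p LEFT JOIN purchases c ON c.customer_id = p.id GROUP BY p.name

Result:
name  | COUNT(c.id)
------+------------
Bob   | 0          
Dave  | 2          
Eve   | 1          
Frank | 2          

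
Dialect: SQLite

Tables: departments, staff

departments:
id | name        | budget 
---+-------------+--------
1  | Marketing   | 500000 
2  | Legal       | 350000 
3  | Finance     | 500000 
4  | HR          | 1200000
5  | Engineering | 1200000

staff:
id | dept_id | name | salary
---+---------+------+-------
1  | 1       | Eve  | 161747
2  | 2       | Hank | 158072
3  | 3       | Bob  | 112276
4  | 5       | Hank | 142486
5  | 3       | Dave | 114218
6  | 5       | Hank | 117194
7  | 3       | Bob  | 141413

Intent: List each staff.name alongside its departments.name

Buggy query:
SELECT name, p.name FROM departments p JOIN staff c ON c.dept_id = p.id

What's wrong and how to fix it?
Bug: Both tables have a 'name' column; the unqualified reference is ambiguous

Fix: Prefix ambiguous columns with the table alias

Corrected query:
SELECT c.name, p.name FROM departments p JOIN staff c ON c.dept_id = p.id

Result:
name | name       
-----+------------
Eve  | Marketing  
Hank | Legal      
Bob  | Finance    
Hank | Engineering
Dave | Finance    
Hank | Engineering
Bob  | Finance    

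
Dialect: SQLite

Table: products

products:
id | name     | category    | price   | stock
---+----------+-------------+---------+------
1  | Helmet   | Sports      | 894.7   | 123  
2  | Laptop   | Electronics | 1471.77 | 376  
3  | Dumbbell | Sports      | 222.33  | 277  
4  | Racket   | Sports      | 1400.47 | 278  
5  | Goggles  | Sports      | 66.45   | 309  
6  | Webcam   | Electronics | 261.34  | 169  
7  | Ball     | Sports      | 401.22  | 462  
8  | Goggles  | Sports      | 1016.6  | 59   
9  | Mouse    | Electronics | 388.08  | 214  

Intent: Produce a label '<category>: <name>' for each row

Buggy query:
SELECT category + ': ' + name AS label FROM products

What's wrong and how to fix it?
Bug: SQLite uses || for string concatenation; + coerces text to numbers (yielding 0)

Fix: Use the || operator for string concatenation

Corrected query:
SELECT category || ': ' || name AS label FROM products

Result:
label              
-------------------
Sports: Helmet     
Electronics: Laptop
Sports: Dumbbell   
Sports: Racket     
Sports: Goggles    
Electronics: Webcam
Sports: Ball       
Sports: Goggles    
Electronics: Mouse 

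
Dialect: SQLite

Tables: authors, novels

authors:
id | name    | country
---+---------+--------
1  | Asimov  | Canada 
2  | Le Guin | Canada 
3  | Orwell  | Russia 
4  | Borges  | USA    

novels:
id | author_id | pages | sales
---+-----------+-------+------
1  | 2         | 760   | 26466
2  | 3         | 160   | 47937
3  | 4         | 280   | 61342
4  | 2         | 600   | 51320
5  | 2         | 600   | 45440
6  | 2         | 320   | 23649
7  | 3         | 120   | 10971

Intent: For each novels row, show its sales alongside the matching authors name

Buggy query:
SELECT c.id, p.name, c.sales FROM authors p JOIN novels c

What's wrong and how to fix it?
Bug: Missing join condition: each novels row is matched to all authors rows instead of just its own

Fix: Specify the join condition linking the foreign key to the parent id

Corrected query:
SELECT c.id, p.name, c.sales FROM authors p JOIN novels c ON c.author_id = p.id

Result:
id | name    | sales
---+---------+------
1  | Le Guin | 26466
2  | Orwell  | 47937
3  | Borges  | 61342
4  | Le Guin | 51320
5  | Le Guin | 45440
6  | Le Guin | 23649
7  | Orwell  | 10971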